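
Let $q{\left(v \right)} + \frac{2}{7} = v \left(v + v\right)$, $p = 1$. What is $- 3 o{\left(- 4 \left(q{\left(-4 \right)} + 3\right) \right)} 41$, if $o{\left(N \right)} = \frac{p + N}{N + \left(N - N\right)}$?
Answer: $- \frac{39565}{324} \approx -122.11$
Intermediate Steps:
$q{\left(v \right)} = - \frac{2}{7} + 2 v^{2}$ ($q{\left(v \right)} = - \frac{2}{7} + v \left(v + v\right) = - \frac{2}{7} + v 2 v = - \frac{2}{7} + 2 v^{2}$)
$o{\left(N \right)} = \frac{1 + N}{N}$ ($o{\left(N \right)} = \frac{1 + N}{N + \left(N - N\right)} = \frac{1 + N}{N + 0} = \frac{1 + N}{N}$)
$- 3 o{\left(- 4 \left(q{\left(-4 \right)} + 3\right) \right)} 41 = - 3 \frac{1 - 4 \left(\left(- \frac{2}{7} + 2 \left(-4\right)^{2}\right) + 3\right)}{\left(-4\right) \left(\left(- \frac{2}{7} + 2 \left(-4\right)^{2}\right) + 3\right)} 41 = - 3 \frac{1 - 4 \left(\left(- \frac{2}{7} + 2 \cdot 16\right) + 3\right)}{\left(-4\right) \left(\left(- \frac{2}{7} + 2 \cdot 16\right) + 3\right)} 41 = - 3 \frac{1 - 4 \left(\left(- \frac{2}{7} + 32\right) + 3\right)}{\left(-4\right) \left(\left(- \frac{2}{7} + 32\right) + 3\right)} 41 = - 3 \frac{1 - 4 \left(\frac{222}{7} + 3\right)}{\left(-4\right) \left(\frac{222}{7} + 3\right)} 41 = - 3 \frac{1 - \frac{972}{7}}{\left(-4\right) \frac{243}{7}} \cdot 41 = - 3 \frac{1 - \frac{972}{7}}{- \frac{972}{7}} \cdot 41 = - 3 \left(\left(- \frac{7}{972}\right) \left(- \frac{965}{7}\right)\right) 41 = \left(-3\right) \frac{965}{972} \cdot 41 = \left(- \frac{965}{324}\right) 41 = - \frac{39565}{324}$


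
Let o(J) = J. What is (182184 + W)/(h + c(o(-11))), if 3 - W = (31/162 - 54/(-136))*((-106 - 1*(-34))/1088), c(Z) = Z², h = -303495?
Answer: -15163791625/25250424768 ≈ -0.60054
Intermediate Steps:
W = 252937/83232 (W = 3 - (31/162 - 54/(-136))*(-106 - 1*(-34))/1088 = 3 - (31*(1/162) - 54*(-1/136))*(-106 + 34)*(1/1088) = 3 - (31/162 + 27/68)*(-72*1/1088) = 3 - 3241*(-9)/(5508*136) = 3 - 1*(-3241/83232) = 3 + 3241/83232 = 252937/83232 ≈ 3.0389)
(182184 + W)/(h + c(o(-11))) = (182184 + 252937/83232)/(-303495 + (-11)²) = 15163791625/(83232*(-303495 + 121)) = (15163791625/83232)/(-303374) = (15163791625/83232)*(-1/303374) = -15163791625/25250424768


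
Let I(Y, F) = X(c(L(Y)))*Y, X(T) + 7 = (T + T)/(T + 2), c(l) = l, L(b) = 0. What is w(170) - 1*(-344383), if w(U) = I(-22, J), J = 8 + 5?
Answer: 344537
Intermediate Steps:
J = 13
X(T) = -7 + 2*T/(2 + T) (X(T) = -7 + (T + T)/(T + 2) = -7 + (2*T)/(2 + T) = -7 + 2*T/(2 + T))
I(Y, F) = -7*Y (I(Y, F) = ((-14 - 5*0)/(2 + 0))*Y = ((-14 + 0)/2)*Y = ((½)*(-14))*Y = -7*Y)
w(U) = 154 (w(U) = -7*(-22) = 154)
w(170) - 1*(-344383) = 154 - 1*(-344383) = 154 + 344383 = 344537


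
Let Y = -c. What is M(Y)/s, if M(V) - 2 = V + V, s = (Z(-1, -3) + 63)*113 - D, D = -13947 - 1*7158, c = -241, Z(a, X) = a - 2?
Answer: 44/2535 ≈ 0.017357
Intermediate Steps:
Z(a, X) = -2 + a
Y = 241 (Y = -1*(-241) = 241)
D = -21105 (D = -13947 - 7158 = -21105)
s = 27885 (s = ((-2 - 1) + 63)*113 - 1*(-21105) = (-3 + 63)*113 + 21105 = 60*113 + 21105 = 6780 + 21105 = 27885)
M(V) = 2 + 2*V (M(V) = 2 + (V + V) = 2 + 2*V)
M(Y)/s = (2 + 2*241)/27885 = (2 + 482)*(1/27885) = 484*(1/27885) = 44/2535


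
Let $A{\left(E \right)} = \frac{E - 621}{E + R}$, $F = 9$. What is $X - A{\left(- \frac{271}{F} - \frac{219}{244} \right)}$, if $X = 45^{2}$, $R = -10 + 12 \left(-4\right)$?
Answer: $\frac{394380764}{195463} \approx 2017.7$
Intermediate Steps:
$R = -58$ ($R = -10 - 48 = -58$)
$A{\left(E \right)} = \frac{-621 + E}{-58 + E}$ ($A{\left(E \right)} = \frac{E - 621}{E - 58} = \frac{-621 + E}{-58 + E}$)
$X = 2025$
$X - A{\left(- \frac{271}{F} - \frac{219}{244} \right)} = 2025 - \frac{-621 - \left(\frac{219}{244} + \frac{271}{9}\right)}{-58 - \left(\frac{219}{244} + \frac{271}{9}\right)} = 2025 - \frac{-621 - \frac{68095}{2196}}{-58 - \frac{68095}{2196}} = 2025 - \frac{1}{- \frac{195463}{2196}} \left(- \frac{1431811}{2196}\right) = 2025 - \left(- \frac{2196}{195463}\right) \left(- \frac{1431811}{2196}\right) = 2025 - \frac{1431811}{195463} = \frac{394380764}{195463}$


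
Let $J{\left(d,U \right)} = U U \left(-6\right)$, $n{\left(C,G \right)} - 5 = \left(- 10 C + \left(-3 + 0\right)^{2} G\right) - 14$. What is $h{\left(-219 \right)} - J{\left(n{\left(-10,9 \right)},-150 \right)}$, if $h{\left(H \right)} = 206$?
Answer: $135206$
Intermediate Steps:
$n{\left(C,G \right)} = -9 - 10 C + 9 G$ ($n{\left(C,G \right)} = 5 - \left(14 + 10 C - \left(-3 + 0\right)^{2} G\right) = 5 - \left(14 + 10 C - \left(-3\right)^{2} G\right) = 5 - \left(14 - 9 G + 10 C\right) = -9 - 10 C + 9 G$)
$J{\left(d,U \right)} = - 6 U^{2}$ ($J{\left(d,U \right)} = U^{2} \left(-6\right) = - 6 U^{2}$)
$h{\left(-219 \right)} - J{\left(n{\left(-10,9 \right)},-150 \right)} = 206 - - 6 \left(-150\right)^{2} = 206 - \left(-6\right) 22500 = 206 - -135000 = 206 + 135000 = 135206$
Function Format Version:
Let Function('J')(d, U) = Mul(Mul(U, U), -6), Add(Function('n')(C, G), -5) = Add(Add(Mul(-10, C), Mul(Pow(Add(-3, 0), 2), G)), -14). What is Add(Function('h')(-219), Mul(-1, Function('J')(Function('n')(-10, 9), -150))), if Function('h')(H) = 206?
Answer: 135206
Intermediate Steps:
Function('n')(C, G) = Add(-9, Mul(-10, C), Mul(9, G)) (Function('n')(C, G) = Add(5, Add(Add(Mul(-10, C), Mul(Pow(Add(-3, 0), 2), G)), -14)) = Add(5, Add(Add(Mul(-10, C), Mul(Pow(-3, 2), G)), -14)) = Add(5, Add(Add(Mul(-10, C), Mul(9, G)), -14)) = Add(5, Add(-14, Mul(-10, C), Mul(9, G))) = Add(-9, Mul(-10, C), Mul(9, G)))
Function('J')(d, U) = Mul(-6, Pow(U, 2)) (Function('J')(d, U) = Mul(Pow(U, 2), -6) = Mul(-6, Pow(U, 2)))
Add(Function('h')(-219), Mul(-1, Function('J')(Function('n')(-10, 9), -150))) = Add(206, Mul(-1, Mul(-6, Pow(-150, 2)))) = Add(206, Mul(-1, Mul(-6, 22500))) = Add(206, Mul(-1, -135000)) = Add(206, 135000) = 135206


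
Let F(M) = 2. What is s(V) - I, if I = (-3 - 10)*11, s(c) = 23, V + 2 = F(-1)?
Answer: 166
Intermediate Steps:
V = 0 (V = -2 + 2 = 0)
I = -143 (I = -13*11 = -143)
s(V) - I = 23 - 1*(-143) = 23 + 143 = 166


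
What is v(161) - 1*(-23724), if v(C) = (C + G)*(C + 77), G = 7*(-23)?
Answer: 23724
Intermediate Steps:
G = -161
v(C) = (-161 + C)*(77 + C) (v(C) = (C - 161)*(C + 77) = (-161 + C)*(77 + C))
v(161) - 1*(-23724) = (-12397 + 161² - 84*161) - 1*(-23724) = (-12397 + 25921 - 13524) + 23724 = 0 + 23724 = 23724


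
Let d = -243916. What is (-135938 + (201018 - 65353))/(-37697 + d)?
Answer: 91/93871 ≈ 0.00096942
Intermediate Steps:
(-135938 + (201018 - 65353))/(-37697 + d) = (-135938 + (201018 - 65353))/(-37697 - 243916) = (-135938 + 135665)/(-281613) = -273*(-1/281613) = 91/93871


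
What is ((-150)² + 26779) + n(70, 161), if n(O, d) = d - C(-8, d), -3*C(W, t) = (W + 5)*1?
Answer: 49439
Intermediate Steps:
C(W, t) = -5/3 - W/3 (C(W, t) = -(W + 5)/3 = -(5 + W)/3 = -5/3 - W/3)
n(O, d) = -1 + d (n(O, d) = d - (-5/3 - ⅓*(-8)) = d - (-5/3 + 8/3) = d - 1*1 = d - 1 = -1 + d)
((-150)² + 26779) + n(70, 161) = ((-150)² + 26779) + (-1 + 161) = (22500 + 26779) + 160 = 49279 + 160 = 49439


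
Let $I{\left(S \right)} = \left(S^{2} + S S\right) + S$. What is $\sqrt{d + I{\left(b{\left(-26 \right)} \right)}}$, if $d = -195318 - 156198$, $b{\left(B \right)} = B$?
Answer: $3 i \sqrt{38910} \approx 591.77 i$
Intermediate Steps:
$I{\left(S \right)} = S + 2 S^{2}$ ($I{\left(S \right)} = \left(S^{2} + S^{2}\right) + S = 2 S^{2} + S = S + 2 S^{2}$)
$d = -351516$
$\sqrt{d + I{\left(b{\left(-26 \right)} \right)}} = \sqrt{-351516 - 26 \left(1 + 2 \left(-26\right)\right)} = \sqrt{-351516 - 26 \left(1 - 52\right)} = \sqrt{-351516 - -1326} = \sqrt{-351516 + 1326} = \sqrt{-350190} = 3 i \sqrt{38910}$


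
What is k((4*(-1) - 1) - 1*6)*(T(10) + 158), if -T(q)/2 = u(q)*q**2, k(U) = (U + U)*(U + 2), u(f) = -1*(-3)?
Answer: -87516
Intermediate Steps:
u(f) = 3
k(U) = 2*U*(2 + U) (k(U) = (2*U)*(2 + U) = 2*U*(2 + U))
T(q) = -6*q**2
k((4*(-1) - 1) - 1*6)*(T(10) + 158) = (2*((4*(-1) - 1) - 1*6)*(2 + ((4*(-1) - 1) - 1*6)))*(-6*10**2 + 158) = (2*((-4 - 1) - 6)*(2 + ((-4 - 1) - 6)))*(-6*100 + 158) = (2*(-5 - 6)*(2 + (-5 - 6)))*(-600 + 158) = (2*(-11)*(2 - 11))*(-442) = (2*(-11)*(-9))*(-442) = 198*(-442) = -87516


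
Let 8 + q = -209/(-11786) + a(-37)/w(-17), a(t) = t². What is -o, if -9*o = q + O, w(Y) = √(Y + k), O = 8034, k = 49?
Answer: 94594645/106074 + 1369*√2/72 ≈ 918.67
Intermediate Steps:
w(Y) = √(49 + Y) (w(Y) = √(Y + 49) = √(49 + Y))
q = -94079/11786 + 1369*√2/8 (q = -8 + (-209/(-11786) + (-37)²/(√(49 - 17))) = -8 + (-209*(-1/11786) + 1369/(√32)) = -8 + (209/11786 + 1369/((4*√2))) = -8 + (209/11786 + 1369*(√2/8)) = -8 + (209/11786 + 1369*√2/8) = -94079/11786 + 1369*√2/8 ≈ 234.02)
o = -94594645/106074 - 1369*√2/72 (o = -((-94079/11786 + 1369*√2/8) + 8034)/9 = -(94594645/11786 + 1369*√2/8)/9 = -94594645/106074 - 1369*√2/72 ≈ -918.67)
-o = -(-94594645/106074 - 1369*√2/72) = 94594645/106074 + 1369*√2/72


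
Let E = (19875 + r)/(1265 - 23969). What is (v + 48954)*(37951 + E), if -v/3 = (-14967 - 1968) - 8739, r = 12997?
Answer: 2261286605684/473 ≈ 4.7807e+9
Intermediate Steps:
E = -4109/2838 (E = (19875 + 12997)/(1265 - 23969) = 32872/(-22704) = 32872*(-1/22704) = -4109/2838 ≈ -1.4479)
v = 77022 (v = -3*((-14967 - 1968) - 8739) = -3*(-16935 - 8739) = -3*(-25674) = 77022)
(v + 48954)*(37951 + E) = (77022 + 48954)*(37951 - 4109/2838) = 125976*(107700829/2838) = 2261286605684/473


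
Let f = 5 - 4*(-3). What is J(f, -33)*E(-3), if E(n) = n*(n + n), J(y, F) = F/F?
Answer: 18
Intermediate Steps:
f = 17 (f = 5 + 12 = 17)
J(y, F) = 1
E(n) = 2*n² (E(n) = n*(2*n) = 2*n²)
J(f, -33)*E(-3) = 1*(2*(-3)²) = 1*(2*9) = 1*18 = 18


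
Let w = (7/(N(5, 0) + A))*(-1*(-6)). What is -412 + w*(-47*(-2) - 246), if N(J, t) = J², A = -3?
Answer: -7724/11 ≈ -702.18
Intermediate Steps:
w = 21/11 (w = (7/(5² - 3))*(-1*(-6)) = (7/(25 - 3))*6 = (7/22)*6 = 21/11 ≈ 1.9091)
-412 + w*(-47*(-2) - 246) = -412 + 21*(-47*(-2) - 246)/11 = -412 + 21*(94 - 246)/11 = -412 + (21/11)*(-152) = -412 - 3192/11 = -7724/11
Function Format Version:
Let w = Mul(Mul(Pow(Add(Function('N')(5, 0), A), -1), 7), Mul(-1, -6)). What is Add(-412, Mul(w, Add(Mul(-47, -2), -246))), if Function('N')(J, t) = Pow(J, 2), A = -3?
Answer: Rational(-7724, 11) ≈ -702.18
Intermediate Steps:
w = Rational(21, 11) (w = Mul(Mul(Pow(Add(Pow(5, 2), -3), -1), 7), Mul(-1, -6)) = Mul(Mul(Pow(Add(25, -3), -1), 7), 6) = Mul(Mul(Pow(22, -1), 7), 6) = Mul(Mul(Rational(1, 22), 7), 6) = Mul(Rational(7, 22), 6) = Rational(21, 11) ≈ 1.9091)
Add(-412, Mul(w, Add(Mul(-47, -2), -246))) = Add(-412, Mul(Rational(21, 11), Add(Mul(-47, -2), -246))) = Add(-412, Mul(Rational(21, 11), Add(94, -246))) = Add(-412, Mul(Rational(21, 11), -152)) = Add(-412, Rational(-3192, 11)) = Rational(-7724, 11)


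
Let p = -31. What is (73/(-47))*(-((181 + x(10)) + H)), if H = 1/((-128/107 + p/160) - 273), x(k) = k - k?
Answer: 62067570881/220785179 ≈ 281.12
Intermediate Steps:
x(k) = 0
H = -17120/4697557 (H = 1/((-128/107 - 31/160) - 273) = 1/(-23797/17120 - 273) = 1/(-4697557/17120) = -17120/4697557 ≈ -0.0036444)
(73/(-47))*(-((181 + x(10)) + H)) = (73/(-47))*(-((181 + 0) - 17120/4697557)) = (73*(-1/47))*(-(181 - 17120/4697557)) = -(-73)*850240697/(47*4697557) = -73/47*(-850240697/4697557) = 62067570881/220785179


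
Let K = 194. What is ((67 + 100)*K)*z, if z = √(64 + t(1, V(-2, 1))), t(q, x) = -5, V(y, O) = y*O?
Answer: 32398*√59 ≈ 2.4885e+5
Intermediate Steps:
V(y, O) = O*y
z = √59 (z = √(64 - 5) = √59 ≈ 7.6811)
((67 + 100)*K)*z = ((67 + 100)*194)*√59 = (167*194)*√59 = 32398*√59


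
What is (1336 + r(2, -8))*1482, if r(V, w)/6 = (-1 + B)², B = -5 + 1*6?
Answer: 1979952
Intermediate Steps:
B = 1 (B = -5 + 6 = 1)
r(V, w) = 0 (r(V, w) = 6*(-1 + 1)² = 6*0² = 6*0 = 0)
(1336 + r(2, -8))*1482 = (1336 + 0)*1482 = 1336*1482 = 1979952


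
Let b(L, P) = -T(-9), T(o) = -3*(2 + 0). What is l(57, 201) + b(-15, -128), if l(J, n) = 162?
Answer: 168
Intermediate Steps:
T(o) = -6 (T(o) = -3*2 = -6)
b(L, P) = 6 (b(L, P) = -1*(-6) = 6)
l(57, 201) + b(-15, -128) = 162 + 6 = 168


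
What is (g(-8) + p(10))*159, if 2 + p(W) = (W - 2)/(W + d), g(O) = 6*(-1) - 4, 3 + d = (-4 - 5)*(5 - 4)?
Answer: -2544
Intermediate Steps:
d = -12 (d = -3 + (-4 - 5)*(5 - 4) = -3 - 9*1 = -3 - 9 = -12)
g(O) = -10 (g(O) = -6 - 4 = -10)
p(W) = -2 + (-2 + W)/(-12 + W) (p(W) = -2 + (W - 2)/(W - 12) = -2 + (-2 + W)/(-12 + W))
(g(-8) + p(10))*159 = (-10 + (22 - 1*10)/(-12 + 10))*159 = (-10 + (22 - 10)/(-2))*159 = (-10 - 1/2*12)*159 = (-10 - 6)*159 = -16*159 = -2544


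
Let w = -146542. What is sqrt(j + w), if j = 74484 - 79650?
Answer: 2*I*sqrt(37927) ≈ 389.5*I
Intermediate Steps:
j = -5166
sqrt(j + w) = sqrt(-5166 - 146542) = sqrt(-151708) = 2*I*sqrt(37927)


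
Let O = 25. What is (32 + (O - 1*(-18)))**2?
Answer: 5625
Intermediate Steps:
(32 + (O - 1*(-18)))**2 = (32 + (25 - 1*(-18)))**2 = (32 + (25 + 18))**2 = (32 + 43)**2 = 75**2 = 5625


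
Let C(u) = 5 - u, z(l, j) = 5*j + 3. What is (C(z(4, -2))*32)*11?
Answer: 4224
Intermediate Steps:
z(l, j) = 3 + 5*j
(C(z(4, -2))*32)*11 = ((5 - (3 + 5*(-2)))*32)*11 = ((5 - (3 - 10))*32)*11 = ((5 - 1*(-7))*32)*11 = ((5 + 7)*32)*11 = (12*32)*11 = 384*11 = 4224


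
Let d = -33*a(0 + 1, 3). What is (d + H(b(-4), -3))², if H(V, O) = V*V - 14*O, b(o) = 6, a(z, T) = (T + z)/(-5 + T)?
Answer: 20736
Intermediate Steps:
a(z, T) = (T + z)/(-5 + T)
H(V, O) = V² - 14*O
d = 66 (d = -33*(3 + (0 + 1))/(-5 + 3) = -33*(3 + 1)/(-2) = -(-33)*4/2 = -33*(-2) = 66)
(d + H(b(-4), -3))² = (66 + (6² - 14*(-3)))² = (66 + (36 + 42))² = (66 + 78)² = 144² = 20736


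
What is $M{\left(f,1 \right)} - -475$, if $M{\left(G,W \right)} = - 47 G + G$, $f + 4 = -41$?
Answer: $2545$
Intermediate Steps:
$f = -45$ ($f = -4 - 41 = -45$)
$M{\left(G,W \right)} = - 46 G$
$M{\left(f,1 \right)} - -475 = \left(-46\right) \left(-45\right) - -475 = 2070 + 475 = 2545$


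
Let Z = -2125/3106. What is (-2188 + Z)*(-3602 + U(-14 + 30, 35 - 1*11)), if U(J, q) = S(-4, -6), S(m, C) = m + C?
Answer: 12277283718/1553 ≈ 7.9055e+6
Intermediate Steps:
S(m, C) = C + m
U(J, q) = -10 (U(J, q) = -6 - 4 = -10)
Z = -2125/3106 (Z = -2125*1/3106 = -2125/3106 ≈ -0.68416)
(-2188 + Z)*(-3602 + U(-14 + 30, 35 - 1*11)) = (-2188 - 2125/3106)*(-3602 - 10) = -6798053/3106*(-3612) = 12277283718/1553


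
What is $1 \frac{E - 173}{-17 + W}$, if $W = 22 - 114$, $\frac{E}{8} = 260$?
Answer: $- \frac{1907}{109} \approx -17.495$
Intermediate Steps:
$E = 2080$ ($E = 8 \cdot 260 = 2080$)
$W = -92$ ($W = 22 - 114 = -92$)
$1 \frac{E - 173}{-17 + W} = 1 \frac{2080 - 173}{-17 - 92} = 1 \frac{1907}{-109} = 1 \cdot 1907 \left(- \frac{1}{109}\right) = 1 \left(- \frac{1907}{109}\right) = - \frac{1907}{109}$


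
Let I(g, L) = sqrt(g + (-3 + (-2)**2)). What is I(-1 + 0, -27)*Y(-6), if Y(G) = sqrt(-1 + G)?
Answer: 0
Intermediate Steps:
I(g, L) = sqrt(1 + g) (I(g, L) = sqrt(g + (-3 + 4)) = sqrt(g + 1) = sqrt(1 + g))
I(-1 + 0, -27)*Y(-6) = sqrt(1 + (-1 + 0))*sqrt(-1 - 6) = sqrt(1 - 1)*sqrt(-7) = sqrt(0)*(I*sqrt(7)) = 0*(I*sqrt(7)) = 0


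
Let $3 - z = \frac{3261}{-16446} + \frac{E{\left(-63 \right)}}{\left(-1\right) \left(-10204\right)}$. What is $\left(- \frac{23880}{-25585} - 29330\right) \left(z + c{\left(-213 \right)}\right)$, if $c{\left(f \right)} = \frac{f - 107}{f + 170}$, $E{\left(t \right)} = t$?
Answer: $- \frac{960795837313234779}{3077041562042} \approx -3.1225 \cdot 10^{5}$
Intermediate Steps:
$c{\left(f \right)} = \frac{-107 + f}{170 + f}$
$z = \frac{89626049}{27969164}$ ($z = 3 - \left(\frac{3261}{-16446} - \frac{63}{\left(-1\right) \left(-10204\right)}\right) = 3 - \left(3261 \left(- \frac{1}{16446}\right) - \frac{63}{10204}\right) = 3 - \left(- \frac{1087}{5482} - \frac{63}{10204}\right) = 3 - - \frac{5718557}{27969164} = 3 + \frac{5718557}{27969164} = \frac{89626049}{27969164} \approx 3.2045$)
$\left(- \frac{23880}{-25585} - 29330\right) \left(z + c{\left(-213 \right)}\right) = \left(- \frac{23880}{-25585} - 29330\right) \left(\frac{89626049}{27969164} + \frac{-107 - 213}{170 - 213}\right) = \left(\left(-23880\right) \left(- \frac{1}{25585}\right) - 29330\right) \left(\frac{89626049}{27969164} + \frac{1}{-43} \left(-320\right)\right) = \left(\frac{4776}{5117} - 29330\right) \left(\frac{89626049}{27969164} - - \frac{320}{43}\right) = - \frac{150076834 \left(\frac{89626049}{27969164} + \frac{320}{43}\right)}{5117} = \left(- \frac{150076834}{5117}\right) \frac{12804052587}{1202674052} = - \frac{960795837313234779}{3077041562042}$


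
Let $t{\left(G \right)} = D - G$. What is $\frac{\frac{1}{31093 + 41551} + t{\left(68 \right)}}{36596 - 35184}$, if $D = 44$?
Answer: $- \frac{1743455}{102573328} \approx -0.016997$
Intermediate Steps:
$t{\left(G \right)} = 44 - G$
$\frac{\frac{1}{31093 + 41551} + t{\left(68 \right)}}{36596 - 35184} = \frac{\frac{1}{31093 + 41551} + \left(44 - 68\right)}{36596 - 35184} = \frac{\frac{1}{72644} + \left(44 - 68\right)}{1412} = \left(\frac{1}{72644} - 24\right) \frac{1}{1412} = \left(- \frac{1743455}{72644}\right) \frac{1}{1412} = - \frac{1743455}{102573328}$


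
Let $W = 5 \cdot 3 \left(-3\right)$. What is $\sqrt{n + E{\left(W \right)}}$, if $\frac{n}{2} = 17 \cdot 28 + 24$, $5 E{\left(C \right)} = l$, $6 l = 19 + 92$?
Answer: $\frac{\sqrt{100370}}{10} \approx 31.681$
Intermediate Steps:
$W = -45$ ($W = 5 \left(-9\right) = -45$)
$l = \frac{37}{2}$ ($l = \frac{19 + 92}{6} = \frac{1}{6} \cdot 111 = \frac{37}{2} \approx 18.5$)
$E{\left(C \right)} = \frac{37}{10}$ ($E{\left(C \right)} = \frac{1}{5} \cdot \frac{37}{2} = \frac{37}{10}$)
$n = 1000$ ($n = 2 \left(17 \cdot 28 + 24\right) = 2 \left(476 + 24\right) = 2 \cdot 500 = 1000$)
$\sqrt{n + E{\left(W \right)}} = \sqrt{1000 + \frac{37}{10}} = \sqrt{\frac{10037}{10}} = \frac{\sqrt{100370}}{10}$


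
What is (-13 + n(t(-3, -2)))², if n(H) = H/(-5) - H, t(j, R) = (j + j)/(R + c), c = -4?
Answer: 5041/25 ≈ 201.64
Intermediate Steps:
t(j, R) = 2*j/(-4 + R) (t(j, R) = (j + j)/(R - 4) = (2*j)/(-4 + R) = 2*j/(-4 + R))
n(H) = -6*H/5 (n(H) = H*(-⅕) - H = -H/5 - H = -6*H/5)
(-13 + n(t(-3, -2)))² = (-13 - 12*(-3)/(5*(-4 - 2)))² = (-13 - 12*(-3)/(5*(-6)))² = (-13 - 12*(-3)*(-1)/(5*6))² = (-13 - 6/5*1)² = (-13 - 6/5)² = (-71/5)² = 5041/25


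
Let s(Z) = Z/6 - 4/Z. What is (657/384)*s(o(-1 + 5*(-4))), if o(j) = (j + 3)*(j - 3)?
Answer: 567575/4608 ≈ 123.17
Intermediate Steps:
o(j) = (-3 + j)*(3 + j) (o(j) = (3 + j)*(-3 + j) = (-3 + j)*(3 + j))
s(Z) = -4/Z + Z/6 (s(Z) = Z*(⅙) - 4/Z = Z/6 - 4/Z = -4/Z + Z/6)
(657/384)*s(o(-1 + 5*(-4))) = (657/384)*(-4/(-9 + (-1 + 5*(-4))²) + (-9 + (-1 + 5*(-4))²)/6) = (657*(1/384))*(-4/(-9 + (-1 - 20)²) + (-9 + (-1 - 20)²)/6) = 219*(-4/(-9 + (-21)²) + (-9 + (-21)²)/6)/128 = 219*(-4/(-9 + 441) + (-9 + 441)/6)/128 = 219*(-4/432 + (⅙)*432)/128 = 219*(-4*1/432 + 72)/128 = 219*(-1/108 + 72)/128 = (219/128)*(7775/108) = 567575/4608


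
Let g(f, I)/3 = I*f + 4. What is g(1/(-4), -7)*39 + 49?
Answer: 2887/4 ≈ 721.75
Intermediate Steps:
g(f, I) = 12 + 3*I*f (g(f, I) = 3*(I*f + 4) = 3*(4 + I*f) = 12 + 3*I*f)
g(1/(-4), -7)*39 + 49 = (12 + 3*(-7)*(1/(-4)))*39 + 49 = (12 + 3*(-7)*(1*(-1/4)))*39 + 49 = (12 + 3*(-7)*(-1/4))*39 + 49 = (12 + 21/4)*39 + 49 = (69/4)*39 + 49 = 2691/4 + 49 = 2887/4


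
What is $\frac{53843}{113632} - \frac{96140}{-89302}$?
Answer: $\frac{7866434033}{5073782432} \approx 1.5504$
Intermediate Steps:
$\frac{53843}{113632} - \frac{96140}{-89302} = 53843 \cdot \frac{1}{113632} - - \frac{48070}{44651} = \frac{53843}{113632} + \frac{48070}{44651} = \frac{7866434033}{5073782432}$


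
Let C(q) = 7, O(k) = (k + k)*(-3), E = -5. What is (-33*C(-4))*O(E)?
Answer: -6930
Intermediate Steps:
O(k) = -6*k (O(k) = (2*k)*(-3) = -6*k)
(-33*C(-4))*O(E) = (-33*7)*(-6*(-5)) = -231*30 = -6930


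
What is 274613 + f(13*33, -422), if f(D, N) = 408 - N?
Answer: 275443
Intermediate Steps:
274613 + f(13*33, -422) = 274613 + (408 - 1*(-422)) = 274613 + (408 + 422) = 274613 + 830 = 275443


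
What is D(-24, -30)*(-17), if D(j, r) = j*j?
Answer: -9792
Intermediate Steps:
D(j, r) = j²
D(-24, -30)*(-17) = (-24)²*(-17) = 576*(-17) = -9792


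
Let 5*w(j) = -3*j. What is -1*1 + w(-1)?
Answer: -2/5 ≈ -0.40000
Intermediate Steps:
w(j) = -3*j/5 (w(j) = (-3*j)/5 = -3*j/5)
-1*1 + w(-1) = -1*1 - 3/5*(-1) = -1 + 3/5 = -2/5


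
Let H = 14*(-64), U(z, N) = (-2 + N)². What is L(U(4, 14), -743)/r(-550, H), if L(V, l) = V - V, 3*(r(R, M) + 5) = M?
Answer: 0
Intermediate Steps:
H = -896
r(R, M) = -5 + M/3
L(V, l) = 0
L(U(4, 14), -743)/r(-550, H) = 0/(-5 + (⅓)*(-896)) = 0/(-5 - 896/3) = 0/(-911/3) = 0*(-3/911) = 0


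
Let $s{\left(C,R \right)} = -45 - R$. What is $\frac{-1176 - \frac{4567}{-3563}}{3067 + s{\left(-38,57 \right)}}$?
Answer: $- \frac{4185521}{10564295} \approx -0.39619$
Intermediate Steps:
$\frac{-1176 - \frac{4567}{-3563}}{3067 + s{\left(-38,57 \right)}} = \frac{-1176 - \frac{4567}{-3563}}{3067 - 102} = \frac{-1176 - - \frac{4567}{3563}}{3067 - 102} = \frac{-1176 + \frac{4567}{3563}}{3067 - 102} = - \frac{4185521}{3563 \cdot 2965} = \left(- \frac{4185521}{3563}\right) \frac{1}{2965} = - \frac{4185521}{10564295}$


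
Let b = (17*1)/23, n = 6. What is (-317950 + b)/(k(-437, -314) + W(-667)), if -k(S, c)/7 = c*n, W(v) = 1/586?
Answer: -4285320138/177747887 ≈ -24.109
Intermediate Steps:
W(v) = 1/586
k(S, c) = -42*c (k(S, c) = -7*c*6 = -42*c)
b = 17/23 (b = 17*(1/23) = 17/23 ≈ 0.73913)
(-317950 + b)/(k(-437, -314) + W(-667)) = (-317950 + 17/23)/(-42*(-314) + 1/586) = -7312833/(23*(13188 + 1/586)) = -7312833/(23*7728169/586) = -7312833/23*586/7728169 = -4285320138/177747887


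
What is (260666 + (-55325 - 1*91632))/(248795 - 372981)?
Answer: -113709/124186 ≈ -0.91563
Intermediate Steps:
(260666 + (-55325 - 1*91632))/(248795 - 372981) = (260666 + (-55325 - 91632))/(-124186) = (260666 - 146957)*(-1/124186) = 113709*(-1/124186) = -113709/124186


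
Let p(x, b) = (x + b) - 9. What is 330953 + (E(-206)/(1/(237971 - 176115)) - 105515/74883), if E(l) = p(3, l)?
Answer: -957193475792/74883 ≈ -1.2783e+7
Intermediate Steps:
p(x, b) = -9 + b + x (p(x, b) = (b + x) - 9 = -9 + b + x)
E(l) = -6 + l (E(l) = -9 + l + 3 = -6 + l)
330953 + (E(-206)/(1/(237971 - 176115)) - 105515/74883) = 330953 + ((-6 - 206)/(1/(237971 - 176115)) - 105515/74883) = 330953 + (-212/(1/61856) - 105515*1/74883) = 330953 + (-212/1/61856 - 105515/74883) = 330953 + (-212*61856 - 105515/74883) = 330953 + (-13113472 - 105515/74883) = 330953 - 981976229291/74883 = -957193475792/74883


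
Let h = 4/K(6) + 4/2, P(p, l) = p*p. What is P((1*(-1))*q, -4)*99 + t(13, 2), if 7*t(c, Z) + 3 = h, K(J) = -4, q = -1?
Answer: 691/7 ≈ 98.714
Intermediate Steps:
P(p, l) = p²
h = 1 (h = 4/(-4) + 4/2 = 4*(-¼) + 4*(½) = -1 + 2 = 1)
t(c, Z) = -2/7 (t(c, Z) = -3/7 + (⅐)*1 = -3/7 + ⅐ = -2/7)
P((1*(-1))*q, -4)*99 + t(13, 2) = ((1*(-1))*(-1))²*99 - 2/7 = (-1*(-1))²*99 - 2/7 = 1²*99 - 2/7 = 1*99 - 2/7 = 99 - 2/7 = 691/7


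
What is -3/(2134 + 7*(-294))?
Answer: -3/76 ≈ -0.039474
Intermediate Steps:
-3/(2134 + 7*(-294)) = -3/(2134 - 2058) = -3/76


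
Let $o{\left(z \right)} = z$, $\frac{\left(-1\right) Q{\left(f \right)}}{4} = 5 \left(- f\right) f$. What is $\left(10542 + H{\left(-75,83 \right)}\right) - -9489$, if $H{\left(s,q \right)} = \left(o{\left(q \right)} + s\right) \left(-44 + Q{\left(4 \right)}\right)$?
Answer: $22239$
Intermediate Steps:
$Q{\left(f \right)} = 20 f^{2}$ ($Q{\left(f \right)} = - 4 \cdot 5 \left(- f\right) f = - 4 - 5 f f = - 4 \left(- 5 f^{2}\right) = 20 f^{2}$)
$H{\left(s,q \right)} = 276 q + 276 s$ ($H{\left(s,q \right)} = \left(q + s\right) \left(-44 + 20 \cdot 4^{2}\right) = \left(q + s\right) \left(-44 + 20 \cdot 16\right) = \left(q + s\right) \left(-44 + 320\right) = \left(q + s\right) 276 = 276 q + 276 s$)
$\left(10542 + H{\left(-75,83 \right)}\right) - -9489 = \left(10542 + \left(276 \cdot 83 + 276 \left(-75\right)\right)\right) - -9489 = \left(10542 + \left(22908 - 20700\right)\right) + 9489 = \left(10542 + 2208\right) + 9489 = 12750 + 9489 = 22239$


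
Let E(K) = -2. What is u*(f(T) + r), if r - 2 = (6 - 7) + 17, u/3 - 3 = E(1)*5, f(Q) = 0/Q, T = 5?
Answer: -378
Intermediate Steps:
f(Q) = 0
u = -21 (u = 9 + 3*(-2*5) = 9 + 3*(-10) = 9 - 30 = -21)
r = 18 (r = 2 + ((6 - 7) + 17) = 2 + (-1 + 17) = 2 + 16 = 18)
u*(f(T) + r) = -21*(0 + 18) = -21*18 = -378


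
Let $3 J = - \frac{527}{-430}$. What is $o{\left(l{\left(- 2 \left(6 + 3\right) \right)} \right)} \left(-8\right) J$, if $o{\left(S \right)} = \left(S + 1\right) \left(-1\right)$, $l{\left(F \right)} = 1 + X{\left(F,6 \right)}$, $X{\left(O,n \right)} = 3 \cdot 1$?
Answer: $\frac{2108}{129} \approx 16.341$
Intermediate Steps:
$X{\left(O,n \right)} = 3$
$J = \frac{527}{1290}$ ($J = \frac{\left(-527\right) \frac{1}{-430}}{3} = \frac{\left(-527\right) \left(- \frac{1}{430}\right)}{3} = \frac{1}{3} \cdot \frac{527}{430} = \frac{527}{1290} \approx 0.40853$)
$l{\left(F \right)} = 4$ ($l{\left(F \right)} = 1 + 3 = 4$)
$o{\left(S \right)} = -1 - S$ ($o{\left(S \right)} = \left(1 + S\right) \left(-1\right) = -1 - S$)
$o{\left(l{\left(- 2 \left(6 + 3\right) \right)} \right)} \left(-8\right) J = \left(-1 - 4\right) \left(-8\right) \frac{527}{1290} = \left(-5\right) \left(-8\right) \frac{527}{1290} = 40 \cdot \frac{527}{1290} = \frac{2108}{129}$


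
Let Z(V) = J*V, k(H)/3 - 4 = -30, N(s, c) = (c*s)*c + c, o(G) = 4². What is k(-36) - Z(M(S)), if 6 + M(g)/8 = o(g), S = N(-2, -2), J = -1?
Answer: 2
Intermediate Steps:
o(G) = 16
N(s, c) = c + s*c² (N(s, c) = s*c² + c = c + s*c²)
k(H) = -78 (k(H) = 12 + 3*(-30) = 12 - 90 = -78)
S = -10 (S = -2*(1 - 2*(-2)) = -2*(1 + 4) = -2*5 = -10)
M(g) = 80 (M(g) = -48 + 8*16 = -48 + 128 = 80)
Z(V) = -V
k(-36) - Z(M(S)) = -78 - (-1)*80 = -78 - 1*(-80) = -78 + 80 = 2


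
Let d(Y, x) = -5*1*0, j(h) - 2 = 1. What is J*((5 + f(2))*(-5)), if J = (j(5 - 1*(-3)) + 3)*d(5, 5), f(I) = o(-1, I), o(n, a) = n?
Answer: 0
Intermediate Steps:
f(I) = -1
j(h) = 3 (j(h) = 2 + 1 = 3)
d(Y, x) = 0 (d(Y, x) = -5*0 = 0)
J = 0 (J = (3 + 3)*0 = 6*0 = 0)
J*((5 + f(2))*(-5)) = 0*((5 - 1)*(-5)) = 0*(4*(-5)) = 0*(-20) = 0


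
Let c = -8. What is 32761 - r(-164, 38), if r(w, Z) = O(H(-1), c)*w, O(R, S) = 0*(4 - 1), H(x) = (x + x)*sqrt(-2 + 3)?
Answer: 32761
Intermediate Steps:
H(x) = 2*x (H(x) = (2*x)*sqrt(1) = (2*x)*1 = 2*x)
O(R, S) = 0 (O(R, S) = 0*3 = 0)
r(w, Z) = 0 (r(w, Z) = 0*w = 0)
32761 - r(-164, 38) = 32761 - 1*0 = 32761 + 0 = 32761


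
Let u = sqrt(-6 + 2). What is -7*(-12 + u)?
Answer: 84 - 14*I ≈ 84.0 - 14.0*I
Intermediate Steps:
u = 2*I (u = sqrt(-4) = 2*I ≈ 2.0*I)
-7*(-12 + u) = -7*(-12 + 2*I) = 84 - 14*I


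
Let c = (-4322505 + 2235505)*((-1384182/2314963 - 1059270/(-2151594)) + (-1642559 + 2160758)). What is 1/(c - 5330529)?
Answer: -830143416837/897788834553077287776773 ≈ -9.2465e-13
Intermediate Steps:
c = -897784409449519679060000/830143416837 (c = -2087000*((-1384182*1/2314963 - 1059270*(-1/2151594)) + 518199) = -2087000*((-1384182/2314963 + 176545/358599) + 518199) = -2087000*(-87671138183/830143416837 + 518199) = -2087000*430179400790378380/830143416837 = -897784409449519679060000/830143416837 ≈ -1.0815e+12)
1/(c - 5330529) = 1/(-897784409449519679060000/830143416837 - 5330529) = 1/(-897788834553077287776773/830143416837) = -830143416837/897788834553077287776773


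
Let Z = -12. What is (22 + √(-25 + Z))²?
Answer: (22 + I*√37)² ≈ 447.0 + 267.64*I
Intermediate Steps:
(22 + √(-25 + Z))² = (22 + √(-25 - 12))² = (22 + √(-37))² = (22 + I*√37)²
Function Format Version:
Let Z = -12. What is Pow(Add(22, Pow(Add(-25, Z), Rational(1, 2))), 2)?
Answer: Pow(Add(22, Mul(I, Pow(37, Rational(1, 2)))), 2) ≈ Add(447.00, Mul(267.64, I))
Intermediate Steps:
Pow(Add(22, Pow(Add(-25, Z), Rational(1, 2))), 2) = Pow(Add(22, Pow(Add(-25, -12), Rational(1, 2))), 2) = Pow(Add(22, Pow(-37, Rational(1, 2))), 2) = Pow(Add(22, Mul(I, Pow(37, Rational(1, 2)))), 2)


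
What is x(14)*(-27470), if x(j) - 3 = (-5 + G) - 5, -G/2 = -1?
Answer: 137350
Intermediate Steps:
G = 2 (G = -2*(-1) = 2)
x(j) = -5 (x(j) = 3 + ((-5 + 2) - 5) = 3 + (-3 - 5) = 3 - 8 = -5)
x(14)*(-27470) = -5*(-27470) = 137350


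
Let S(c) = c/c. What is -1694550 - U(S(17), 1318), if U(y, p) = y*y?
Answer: -1694551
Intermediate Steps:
S(c) = 1
U(y, p) = y²
-1694550 - U(S(17), 1318) = -1694550 - 1*1² = -1694550 - 1*1 = -1694550 - 1 = -1694551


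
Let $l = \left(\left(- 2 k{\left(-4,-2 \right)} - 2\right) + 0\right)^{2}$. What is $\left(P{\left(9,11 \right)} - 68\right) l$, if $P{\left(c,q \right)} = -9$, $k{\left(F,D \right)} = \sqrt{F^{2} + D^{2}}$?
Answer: $-6468 - 1232 \sqrt{5} \approx -9222.8$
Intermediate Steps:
$k{\left(F,D \right)} = \sqrt{D^{2} + F^{2}}$
$l = \left(-2 - 4 \sqrt{5}\right)^{2}$ ($l = \left(\left(- 2 \sqrt{\left(-2\right)^{2} + \left(-4\right)^{2}} - 2\right) + 0\right)^{2} = \left(\left(- 2 \sqrt{4 + 16} - 2\right) + 0\right)^{2} = \left(\left(- 2 \sqrt{20} - 2\right) + 0\right)^{2} = \left(\left(- 2 \cdot 2 \sqrt{5} - 2\right) + 0\right)^{2} = \left(\left(- 4 \sqrt{5} - 2\right) + 0\right)^{2} = \left(\left(-2 - 4 \sqrt{5}\right) + 0\right)^{2} = \left(-2 - 4 \sqrt{5}\right)^{2} \approx 119.78$)
$\left(P{\left(9,11 \right)} - 68\right) l = \left(-9 - 68\right) \left(84 + 16 \sqrt{5}\right) = - 77 \left(84 + 16 \sqrt{5}\right) = -6468 - 1232 \sqrt{5}$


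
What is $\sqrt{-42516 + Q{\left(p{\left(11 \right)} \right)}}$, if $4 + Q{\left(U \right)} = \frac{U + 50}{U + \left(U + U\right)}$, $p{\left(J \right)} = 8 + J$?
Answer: $\frac{i \sqrt{15349283}}{19} \approx 206.2 i$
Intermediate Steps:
$Q{\left(U \right)} = -4 + \frac{50 + U}{3 U}$ ($Q{\left(U \right)} = -4 + \frac{U + 50}{U + \left(U + U\right)} = -4 + \frac{50 + U}{U + 2 U} = -4 + \frac{50 + U}{3 U}$)
$\sqrt{-42516 + Q{\left(p{\left(11 \right)} \right)}} = \sqrt{-42516 + \frac{50 - 11 \left(8 + 11\right)}{3 \left(8 + 11\right)}} = \sqrt{-42516 + \frac{50 - 209}{3 \cdot 19}} = \sqrt{-42516 + \frac{1}{3} \cdot \frac{1}{19} \left(50 - 209\right)} = \sqrt{-42516 + \frac{1}{3} \cdot \frac{1}{19} \left(-159\right)} = \sqrt{-42516 - \frac{53}{19}} = \sqrt{- \frac{807857}{19}} = \frac{i \sqrt{15349283}}{19}$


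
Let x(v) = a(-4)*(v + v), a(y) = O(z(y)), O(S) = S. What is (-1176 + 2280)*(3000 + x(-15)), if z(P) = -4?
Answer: 3444480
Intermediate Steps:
a(y) = -4
x(v) = -8*v (x(v) = -4*(v + v) = -8*v)
(-1176 + 2280)*(3000 + x(-15)) = (-1176 + 2280)*(3000 - 8*(-15)) = 1104*(3000 + 120) = 1104*3120 = 3444480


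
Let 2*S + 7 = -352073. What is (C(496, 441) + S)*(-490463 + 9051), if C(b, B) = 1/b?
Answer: 10508723171167/124 ≈ 8.4748e+10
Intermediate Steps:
S = -176040 (S = -7/2 + (1/2)*(-352073) = -7/2 - 352073/2 = -176040)
(C(496, 441) + S)*(-490463 + 9051) = (1/496 - 176040)*(-490463 + 9051) = (1/496 - 176040)*(-481412) = -87315839/496*(-481412) = 10508723171167/124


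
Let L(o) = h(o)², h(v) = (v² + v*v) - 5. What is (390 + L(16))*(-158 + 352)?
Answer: 49943166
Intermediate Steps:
h(v) = -5 + 2*v² (h(v) = (v² + v²) - 5 = 2*v² - 5 = -5 + 2*v²)
L(o) = (-5 + 2*o²)²
(390 + L(16))*(-158 + 352) = (390 + (-5 + 2*16²)²)*(-158 + 352) = (390 + (-5 + 2*256)²)*194 = (390 + (-5 + 512)²)*194 = (390 + 507²)*194 = (390 + 257049)*194 = 257439*194 = 49943166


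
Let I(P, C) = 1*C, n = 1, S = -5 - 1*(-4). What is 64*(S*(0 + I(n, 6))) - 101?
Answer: -485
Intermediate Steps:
S = -1 (S = -5 + 4 = -1)
I(P, C) = C
64*(S*(0 + I(n, 6))) - 101 = 64*(-(0 + 6)) - 101 = 64*(-1*6) - 101 = 64*(-6) - 101 = -384 - 101 = -485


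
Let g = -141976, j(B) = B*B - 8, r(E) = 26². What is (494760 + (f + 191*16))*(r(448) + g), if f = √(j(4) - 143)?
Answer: -70341400800 - 423900*I*√15 ≈ -7.0341e+10 - 1.6418e+6*I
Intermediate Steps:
r(E) = 676
j(B) = -8 + B² (j(B) = B² - 8 = -8 + B²)
f = 3*I*√15 (f = √((-8 + 4²) - 143) = √((-8 + 16) - 143) = √(8 - 143) = √(-135) = 3*I*√15 ≈ 11.619*I)
(494760 + (f + 191*16))*(r(448) + g) = (494760 + (3*I*√15 + 191*16))*(676 - 141976) = (494760 + (3*I*√15 + 3056))*(-141300) = (494760 + (3056 + 3*I*√15))*(-141300) = (497816 + 3*I*√15)*(-141300) = -70341400800 - 423900*I*√15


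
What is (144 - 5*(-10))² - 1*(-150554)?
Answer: 188190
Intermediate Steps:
(144 - 5*(-10))² - 1*(-150554) = (144 + 50)² + 150554 = 194² + 150554 = 37636 + 150554 = 188190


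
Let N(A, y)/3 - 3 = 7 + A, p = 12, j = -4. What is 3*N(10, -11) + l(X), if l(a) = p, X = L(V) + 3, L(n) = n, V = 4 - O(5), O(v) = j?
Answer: 192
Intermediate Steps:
O(v) = -4
N(A, y) = 30 + 3*A (N(A, y) = 9 + 3*(7 + A) = 9 + (21 + 3*A) = 30 + 3*A)
V = 8 (V = 4 - 1*(-4) = 4 + 4 = 8)
X = 11 (X = 8 + 3 = 11)
l(a) = 12
3*N(10, -11) + l(X) = 3*(30 + 3*10) + 12 = 3*(30 + 30) + 12 = 3*60 + 12 = 180 + 12 = 192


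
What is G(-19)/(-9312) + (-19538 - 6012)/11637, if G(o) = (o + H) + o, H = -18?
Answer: -9886247/4515156 ≈ -2.1896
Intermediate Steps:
G(o) = -18 + 2*o (G(o) = (o - 18) + o = (-18 + o) + o = -18 + 2*o)
G(-19)/(-9312) + (-19538 - 6012)/11637 = (-18 + 2*(-19))/(-9312) + (-19538 - 6012)/11637 = (-18 - 38)*(-1/9312) - 25550*1/11637 = -56*(-1/9312) - 25550/11637 = 7/1164 - 25550/11637 = -9886247/4515156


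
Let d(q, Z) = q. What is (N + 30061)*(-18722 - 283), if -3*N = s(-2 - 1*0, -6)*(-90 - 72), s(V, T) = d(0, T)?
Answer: -571309305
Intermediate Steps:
s(V, T) = 0
N = 0 (N = -0*(-90 - 72) = -0*(-162) = -1/3*0 = 0)
(N + 30061)*(-18722 - 283) = (0 + 30061)*(-18722 - 283) = 30061*(-19005) = -571309305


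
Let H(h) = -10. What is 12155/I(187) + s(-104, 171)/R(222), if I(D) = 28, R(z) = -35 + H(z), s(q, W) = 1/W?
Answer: 93532697/215460 ≈ 434.11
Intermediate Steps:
R(z) = -45 (R(z) = -35 - 10 = -45)
12155/I(187) + s(-104, 171)/R(222) = 12155/28 + 1/(171*(-45)) = 12155*(1/28) + (1/171)*(-1/45) = 12155/28 - 1/7695 = 93532697/215460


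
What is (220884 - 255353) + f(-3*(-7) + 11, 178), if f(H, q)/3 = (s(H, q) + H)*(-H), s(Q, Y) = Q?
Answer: -40613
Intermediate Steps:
f(H, q) = -6*H² (f(H, q) = 3*((H + H)*(-H)) = 3*((2*H)*(-H)) = 3*(-2*H²) = -6*H²)
(220884 - 255353) + f(-3*(-7) + 11, 178) = (220884 - 255353) - 6*(-3*(-7) + 11)² = -34469 - 6*(21 + 11)² = -34469 - 6*32² = -34469 - 6*1024 = -34469 - 6144 = -40613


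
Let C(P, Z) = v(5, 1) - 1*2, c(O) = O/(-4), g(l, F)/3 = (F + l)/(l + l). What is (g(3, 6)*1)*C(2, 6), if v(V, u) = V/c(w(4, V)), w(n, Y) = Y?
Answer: -27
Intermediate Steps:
g(l, F) = 3*(F + l)/(2*l) (g(l, F) = 3*((F + l)/(l + l)) = 3*((F + l)/((2*l))) = 3*((F + l)*(1/(2*l))) = 3*((F + l)/(2*l)) = 3*(F + l)/(2*l))
c(O) = -O/4 (c(O) = O*(-1/4) = -O/4)
v(V, u) = -4 (v(V, u) = V/((-V/4)) = V*(-4/V) = -4)
C(P, Z) = -6 (C(P, Z) = -4 - 1*2 = -4 - 2 = -6)
(g(3, 6)*1)*C(2, 6) = (((3/2)*(6 + 3)/3)*1)*(-6) = (((3/2)*(1/3)*9)*1)*(-6) = ((9/2)*1)*(-6) = (9/2)*(-6) = -27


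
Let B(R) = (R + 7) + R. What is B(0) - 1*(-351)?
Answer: 358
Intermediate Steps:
B(R) = 7 + 2*R (B(R) = (7 + R) + R = 7 + 2*R)
B(0) - 1*(-351) = (7 + 2*0) - 1*(-351) = (7 + 0) + 351 = 7 + 351 = 358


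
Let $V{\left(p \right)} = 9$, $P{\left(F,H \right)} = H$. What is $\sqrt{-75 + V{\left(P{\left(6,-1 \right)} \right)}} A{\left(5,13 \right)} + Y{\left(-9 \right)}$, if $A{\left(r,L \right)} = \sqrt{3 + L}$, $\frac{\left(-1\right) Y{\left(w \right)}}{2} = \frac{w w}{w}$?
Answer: $18 + 4 i \sqrt{66} \approx 18.0 + 32.496 i$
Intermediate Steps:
$Y{\left(w \right)} = - 2 w$ ($Y{\left(w \right)} = - 2 \frac{w w}{w} = - 2 \frac{w^{2}}{w} = - 2 w$)
$\sqrt{-75 + V{\left(P{\left(6,-1 \right)} \right)}} A{\left(5,13 \right)} + Y{\left(-9 \right)} = \sqrt{-75 + 9} \sqrt{3 + 13} - -18 = \sqrt{-66} \sqrt{16} + 18 = i \sqrt{66} \cdot 4 + 18 = 4 i \sqrt{66} + 18 = 18 + 4 i \sqrt{66}$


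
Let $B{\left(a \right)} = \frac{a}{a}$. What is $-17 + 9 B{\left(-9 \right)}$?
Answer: $-8$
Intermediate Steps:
$B{\left(a \right)} = 1$
$-17 + 9 B{\left(-9 \right)} = -17 + 9 \cdot 1 = -17 + 9 = -8$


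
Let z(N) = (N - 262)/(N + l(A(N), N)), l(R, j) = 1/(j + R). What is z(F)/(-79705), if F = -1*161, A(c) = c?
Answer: -45402/1377382105 ≈ -3.2963e-5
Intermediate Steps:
F = -161
l(R, j) = 1/(R + j)
z(N) = (-262 + N)/(N + 1/(2*N)) (z(N) = (N - 262)/(N + 1/(N + N)) = (-262 + N)/(N + 1/(2*N)))
z(F)/(-79705) = (2*(-161)*(-262 - 161)/(1 + 2*(-161)²))/(-79705) = (2*(-161)*(-423)/(1 + 2*25921))*(-1/79705) = (2*(-161)*(-423)/(1 + 51842))*(-1/79705) = (2*(-161)*(-423)/51843)*(-1/79705) = (2*(-161)*(1/51843)*(-423))*(-1/79705) = (45402/17281)*(-1/79705) = -45402/1377382105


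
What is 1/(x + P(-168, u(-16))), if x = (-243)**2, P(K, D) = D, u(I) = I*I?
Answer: 1/59305 ≈ 1.6862e-5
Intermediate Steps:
u(I) = I**2
x = 59049
1/(x + P(-168, u(-16))) = 1/(59049 + (-16)**2) = 1/(59049 + 256) = 1/59305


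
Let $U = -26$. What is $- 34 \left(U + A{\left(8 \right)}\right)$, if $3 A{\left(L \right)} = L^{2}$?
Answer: $\frac{476}{3} \approx 158.67$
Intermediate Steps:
$A{\left(L \right)} = \frac{L^{2}}{3}$
$- 34 \left(U + A{\left(8 \right)}\right) = - 34 \left(-26 + \frac{8^{2}}{3}\right) = - 34 \left(-26 + \frac{1}{3} \cdot 64\right) = - 34 \left(-26 + \frac{64}{3}\right) = \left(-34\right) \left(- \frac{14}{3}\right) = \frac{476}{3}$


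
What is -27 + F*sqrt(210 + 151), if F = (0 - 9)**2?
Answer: 1512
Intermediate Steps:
F = 81 (F = (-9)**2 = 81)
-27 + F*sqrt(210 + 151) = -27 + 81*sqrt(210 + 151) = -27 + 81*sqrt(361) = -27 + 81*19 = -27 + 1539 = 1512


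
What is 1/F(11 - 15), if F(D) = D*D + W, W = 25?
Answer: 1/41 ≈ 0.024390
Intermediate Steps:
F(D) = 25 + D² (F(D) = D*D + 25 = D² + 25 = 25 + D²)
1/F(11 - 15) = 1/(25 + (11 - 15)²) = 1/(25 + (-4)²) = 1/(25 + 16) = 1/41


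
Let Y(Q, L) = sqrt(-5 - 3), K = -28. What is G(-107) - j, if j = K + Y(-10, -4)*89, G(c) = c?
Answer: -79 - 178*I*sqrt(2) ≈ -79.0 - 251.73*I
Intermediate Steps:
Y(Q, L) = 2*I*sqrt(2) (Y(Q, L) = sqrt(-8) = 2*I*sqrt(2))
j = -28 + 178*I*sqrt(2) (j = -28 + (2*I*sqrt(2))*89 = -28 + 178*I*sqrt(2) ≈ -28.0 + 251.73*I)
G(-107) - j = -107 - (-28 + 178*I*sqrt(2)) = -107 + (28 - 178*I*sqrt(2)) = -79 - 178*I*sqrt(2)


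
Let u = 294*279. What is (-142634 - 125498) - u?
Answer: -350158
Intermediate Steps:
u = 82026
(-142634 - 125498) - u = (-142634 - 125498) - 1*82026 = -268132 - 82026 = -350158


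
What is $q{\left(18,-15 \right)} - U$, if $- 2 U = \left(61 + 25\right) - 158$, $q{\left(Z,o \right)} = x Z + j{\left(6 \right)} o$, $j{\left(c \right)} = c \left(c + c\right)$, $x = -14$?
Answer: $-1368$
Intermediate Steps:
$j{\left(c \right)} = 2 c^{2}$ ($j{\left(c \right)} = c 2 c = 2 c^{2}$)
$q{\left(Z,o \right)} = - 14 Z + 72 o$ ($q{\left(Z,o \right)} = - 14 Z + 2 \cdot 6^{2} o = - 14 Z + 2 \cdot 36 o = - 14 Z + 72 o$)
$U = 36$ ($U = - \frac{\left(61 + 25\right) - 158}{2} = - \frac{86 - 158}{2} = \left(- \frac{1}{2}\right) \left(-72\right) = 36$)
$q{\left(18,-15 \right)} - U = \left(\left(-14\right) 18 + 72 \left(-15\right)\right) - 36 = \left(-252 - 1080\right) - 36 = -1332 - 36 = -1368$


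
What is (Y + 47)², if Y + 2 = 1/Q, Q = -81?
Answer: 13278736/6561 ≈ 2023.9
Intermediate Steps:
Y = -163/81 (Y = -2 + 1/(-81) = -2 - 1/81 = -163/81 ≈ -2.0123)
(Y + 47)² = (-163/81 + 47)² = (3644/81)² = 13278736/6561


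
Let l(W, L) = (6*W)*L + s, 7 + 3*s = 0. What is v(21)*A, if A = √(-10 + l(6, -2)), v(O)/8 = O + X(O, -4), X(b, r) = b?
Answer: 112*I*√759 ≈ 3085.6*I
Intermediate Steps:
s = -7/3 (s = -7/3 + (⅓)*0 = -7/3 + 0 = -7/3 ≈ -2.3333)
l(W, L) = -7/3 + 6*L*W (l(W, L) = (6*W)*L - 7/3 = 6*L*W - 7/3 = -7/3 + 6*L*W)
v(O) = 16*O (v(O) = 8*(O + O) = 8*(2*O) = 16*O)
A = I*√759/3 (A = √(-10 + (-7/3 + 6*(-2)*6)) = √(-10 + (-7/3 - 72)) = √(-10 - 223/3) = √(-253/3) = I*√759/3 ≈ 9.1833*I)
v(21)*A = (16*21)*(I*√759/3) = 336*(I*√759/3) = 112*I*√759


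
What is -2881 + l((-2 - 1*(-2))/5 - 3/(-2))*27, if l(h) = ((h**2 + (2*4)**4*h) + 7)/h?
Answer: 215755/2 ≈ 1.0788e+5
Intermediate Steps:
l(h) = (7 + h**2 + 4096*h)/h (l(h) = ((h**2 + 8**4*h) + 7)/h = ((h**2 + 4096*h) + 7)/h = (7 + h**2 + 4096*h)/h)
-2881 + l((-2 - 1*(-2))/5 - 3/(-2))*27 = -2881 + (4096 + ((-2 - 1*(-2))/5 - 3/(-2)) + 7/((-2 - 1*(-2))/5 - 3/(-2)))*27 = -2881 + (4096 + ((-2 + 2)*(1/5) - 3*(-1/2)) + 7/((-2 + 2)*(1/5) - 3*(-1/2)))*27 = -2881 + (4096 + (0*(1/5) + 3/2) + 7/(0*(1/5) + 3/2))*27 = -2881 + (4096 + (0 + 3/2) + 7/(0 + 3/2))*27 = -2881 + (4096 + 3/2 + 7/(3/2))*27 = -2881 + (4096 + 3/2 + 7*(2/3))*27 = -2881 + (4096 + 3/2 + 14/3)*27 = -2881 + (24613/6)*27 = -2881 + 221517/2 = 215755/2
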